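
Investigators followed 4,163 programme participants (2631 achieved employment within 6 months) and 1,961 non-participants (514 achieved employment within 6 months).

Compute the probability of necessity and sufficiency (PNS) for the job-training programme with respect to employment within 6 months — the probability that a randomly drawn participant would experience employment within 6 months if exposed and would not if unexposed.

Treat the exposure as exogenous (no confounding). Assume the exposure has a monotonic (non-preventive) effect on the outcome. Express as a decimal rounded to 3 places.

p₁ = P(outcome | exposed) = 2631/4163 = 0.632
p₀ = P(outcome | unexposed) = 514/1961 = 0.26211
Under exogeneity and monotonicity, PNS = p₁ − p₀.
PNS = 0.632 − 0.26211 = 0.36988

PNS ≈ 0.370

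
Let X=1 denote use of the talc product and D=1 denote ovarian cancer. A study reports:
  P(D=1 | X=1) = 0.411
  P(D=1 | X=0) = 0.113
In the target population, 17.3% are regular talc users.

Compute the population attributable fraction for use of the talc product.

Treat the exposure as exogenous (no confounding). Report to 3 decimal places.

PAF ≈ 0.313

Let p₁ = 0.411, p₀ = 0.113.
Overall risk P(Y=1) = π·p₁ + (1−π)·p₀ = 0.173×0.411 + 0.827×0.113 = 0.16455.
Under exogeneity, PAF = [P(Y=1) − p₀] / P(Y=1).
PAF = (0.16455 − 0.113) / 0.16455 ≈ 0.3133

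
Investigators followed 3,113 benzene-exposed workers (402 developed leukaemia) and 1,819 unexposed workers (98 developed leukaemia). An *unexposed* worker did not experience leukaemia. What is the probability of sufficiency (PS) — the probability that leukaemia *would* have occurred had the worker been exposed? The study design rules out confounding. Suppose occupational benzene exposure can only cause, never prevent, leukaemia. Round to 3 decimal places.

p₁ = P(outcome | exposed) = 402/3113 = 0.12914
p₀ = P(outcome | unexposed) = 98/1819 = 0.053876
Under exogeneity and monotonicity, PS = (p₁ − p₀) / (1 − p₀).
PS = (0.12914 − 0.053876) / (1 − 0.053876) = 0.07526 / 0.94612 ≈ 0.0795

PS ≈ 0.080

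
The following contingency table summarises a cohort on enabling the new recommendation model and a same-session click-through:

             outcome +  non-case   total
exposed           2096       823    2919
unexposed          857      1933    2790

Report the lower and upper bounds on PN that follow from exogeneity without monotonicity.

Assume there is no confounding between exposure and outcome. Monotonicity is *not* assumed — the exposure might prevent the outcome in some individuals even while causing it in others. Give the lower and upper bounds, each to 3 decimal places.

p₁ = P(outcome | exposed) = 2096/2919 = 0.71805
p₀ = P(outcome | unexposed) = 857/2790 = 0.30717
Under exogeneity alone the bounds on PN are max{0,(p₁−p₀)/p₁} ≤ PN ≤ min{1,(1−p₀)/p₁}.
  lower = (p₁ − p₀)/p₁ = 0.41089 / 0.71805 ≈ 0.5722
  upper = min{1, (1 − p₀)/p₁} = 0.69283 / 0.71805 ≈ 0.9649

0.572 ≤ PN ≤ 0.965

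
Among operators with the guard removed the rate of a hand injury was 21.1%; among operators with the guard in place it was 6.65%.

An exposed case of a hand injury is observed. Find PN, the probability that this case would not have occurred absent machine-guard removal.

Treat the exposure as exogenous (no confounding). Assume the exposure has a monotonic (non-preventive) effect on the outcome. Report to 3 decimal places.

p₁ = 0.211, p₀ = 0.0665.
Under exogeneity and monotonicity, PN = (p₁ − p₀) / p₁.
PN = (0.211 − 0.0665) / 0.211 = 0.1445 / 0.211 ≈ 0.6848

PN ≈ 0.685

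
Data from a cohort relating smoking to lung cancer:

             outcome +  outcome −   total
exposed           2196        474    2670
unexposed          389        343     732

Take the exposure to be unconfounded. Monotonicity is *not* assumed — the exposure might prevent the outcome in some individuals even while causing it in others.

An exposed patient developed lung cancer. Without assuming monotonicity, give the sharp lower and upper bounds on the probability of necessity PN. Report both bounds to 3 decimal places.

p₁ = P(outcome | exposed) = 2196/2670 = 0.82247
p₀ = P(outcome | unexposed) = 389/732 = 0.53142
Under exogeneity alone the bounds on PN are max{0,(p₁−p₀)/p₁} ≤ PN ≤ min{1,(1−p₀)/p₁}.
  lower = (p₁ − p₀)/p₁ = 0.29105 / 0.82247 ≈ 0.3539
  upper = min{1, (1 − p₀)/p₁} = 0.46858 / 0.82247 ≈ 0.5697

0.354 ≤ PN ≤ 0.570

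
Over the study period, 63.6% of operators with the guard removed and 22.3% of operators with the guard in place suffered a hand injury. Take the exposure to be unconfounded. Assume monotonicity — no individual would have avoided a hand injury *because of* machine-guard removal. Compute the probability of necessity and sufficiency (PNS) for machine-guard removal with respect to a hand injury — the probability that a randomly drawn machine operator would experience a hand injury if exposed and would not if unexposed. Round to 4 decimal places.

p₁ = 0.636, p₀ = 0.223.
Under exogeneity and monotonicity, PNS = p₁ − p₀.
PNS = 0.636 − 0.223 = 0.413

PNS ≈ 0.4130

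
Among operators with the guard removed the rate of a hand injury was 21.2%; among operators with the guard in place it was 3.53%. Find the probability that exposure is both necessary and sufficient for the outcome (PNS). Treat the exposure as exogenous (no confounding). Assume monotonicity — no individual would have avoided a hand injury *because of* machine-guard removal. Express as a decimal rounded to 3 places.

p₁ = 0.212, p₀ = 0.0353.
Under exogeneity and monotonicity, PNS = p₁ − p₀.
PNS = 0.212 − 0.0353 = 0.1767

PNS ≈ 0.177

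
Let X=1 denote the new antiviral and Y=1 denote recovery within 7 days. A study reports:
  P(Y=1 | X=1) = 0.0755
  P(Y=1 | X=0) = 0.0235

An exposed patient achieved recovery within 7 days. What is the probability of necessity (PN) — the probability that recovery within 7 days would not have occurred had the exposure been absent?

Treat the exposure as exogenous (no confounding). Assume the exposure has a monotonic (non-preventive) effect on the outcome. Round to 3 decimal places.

Let p₁ = 0.0755, p₀ = 0.0235.
Under exogeneity and monotonicity, PN = (p₁ − p₀) / p₁.
PN = (0.0755 − 0.0235) / 0.0755 = 0.052 / 0.0755 ≈ 0.6887

PN ≈ 0.689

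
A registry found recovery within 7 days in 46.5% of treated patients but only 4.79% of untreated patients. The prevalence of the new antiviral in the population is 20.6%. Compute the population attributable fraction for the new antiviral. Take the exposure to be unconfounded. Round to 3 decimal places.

p₁ = 0.465, p₀ = 0.0479.
Overall risk P(Y=1) = π·p₁ + (1−π)·p₀ = 0.206×0.465 + 0.794×0.0479 = 0.13382.
Under exogeneity, PAF = [P(Y=1) − p₀] / P(Y=1).
PAF = (0.13382 − 0.0479) / 0.13382 ≈ 0.6421

PAF ≈ 0.642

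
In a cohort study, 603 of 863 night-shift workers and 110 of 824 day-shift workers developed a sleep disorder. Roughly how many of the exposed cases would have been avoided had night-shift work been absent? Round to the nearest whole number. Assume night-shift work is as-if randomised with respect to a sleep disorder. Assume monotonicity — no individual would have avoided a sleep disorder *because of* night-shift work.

p₁ = P(outcome | exposed) = 603/863 = 0.69873
p₀ = P(outcome | unexposed) = 110/824 = 0.1335
PN = (p₁ − p₀)/p₁ = (0.69873 − 0.1335) / 0.69873 ≈ 0.80894.
Attributable cases ≈ PN × (exposed cases) = 0.80894 × 603 ≈ 487.79.

about 488 cases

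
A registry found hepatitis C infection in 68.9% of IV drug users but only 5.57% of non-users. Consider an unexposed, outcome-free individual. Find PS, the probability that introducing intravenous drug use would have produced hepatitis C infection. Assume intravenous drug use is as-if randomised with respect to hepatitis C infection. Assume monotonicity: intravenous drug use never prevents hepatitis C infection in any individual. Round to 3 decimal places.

p₁ = 0.689, p₀ = 0.0557.
Under exogeneity and monotonicity, PS = (p₁ − p₀) / (1 − p₀).
PS = (0.689 − 0.0557) / (1 − 0.0557) = 0.6333 / 0.9443 ≈ 0.6707

PS ≈ 0.671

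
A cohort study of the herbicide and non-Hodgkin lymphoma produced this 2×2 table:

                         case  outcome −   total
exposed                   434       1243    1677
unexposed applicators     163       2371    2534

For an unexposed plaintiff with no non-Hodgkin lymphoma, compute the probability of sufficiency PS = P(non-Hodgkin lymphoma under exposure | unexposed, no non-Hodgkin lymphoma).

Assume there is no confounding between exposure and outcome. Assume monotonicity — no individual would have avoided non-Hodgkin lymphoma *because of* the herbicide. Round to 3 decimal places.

PS ≈ 0.208

p₁ = P(outcome | exposed) = 434/1677 = 0.2588
p₀ = P(outcome | unexposed) = 163/2534 = 0.064325
Under exogeneity and monotonicity, PS = (p₁ − p₀) / (1 − p₀).
PS = (0.2588 − 0.064325) / (1 − 0.064325) = 0.19447 / 0.93567 ≈ 0.2078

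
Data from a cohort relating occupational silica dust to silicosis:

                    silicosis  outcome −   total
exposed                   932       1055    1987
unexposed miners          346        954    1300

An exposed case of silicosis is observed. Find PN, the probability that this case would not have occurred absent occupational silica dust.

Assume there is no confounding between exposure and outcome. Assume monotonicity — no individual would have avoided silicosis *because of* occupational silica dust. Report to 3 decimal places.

p₁ = P(outcome | exposed) = 932/1987 = 0.46905
p₀ = P(outcome | unexposed) = 346/1300 = 0.26615
Under exogeneity and monotonicity, PN = (p₁ − p₀) / p₁.
PN = (0.46905 − 0.26615) / 0.46905 = 0.20289 / 0.46905 ≈ 0.4326

PN ≈ 0.433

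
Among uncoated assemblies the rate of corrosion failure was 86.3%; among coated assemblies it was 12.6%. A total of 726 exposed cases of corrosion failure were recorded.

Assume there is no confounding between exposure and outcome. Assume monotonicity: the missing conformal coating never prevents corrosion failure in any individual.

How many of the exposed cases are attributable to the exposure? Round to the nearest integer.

about 620 cases

p₁ = 0.863, p₀ = 0.126.
PN = (p₁ − p₀)/p₁ = (0.863 − 0.126) / 0.863 ≈ 0.85400.
Attributable cases ≈ PN × (exposed cases) = 0.85400 × 726 ≈ 620.00.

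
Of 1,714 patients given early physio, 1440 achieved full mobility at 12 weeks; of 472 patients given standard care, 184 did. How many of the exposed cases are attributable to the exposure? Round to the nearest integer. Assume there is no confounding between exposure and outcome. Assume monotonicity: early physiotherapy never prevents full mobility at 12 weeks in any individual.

p₁ = P(outcome | exposed) = 1440/1714 = 0.84014
p₀ = P(outcome | unexposed) = 184/472 = 0.38983
PN = (p₁ − p₀)/p₁ = (0.84014 − 0.38983) / 0.84014 ≈ 0.53599.
Attributable cases ≈ PN × (exposed cases) = 0.53599 × 1440 ≈ 771.83.

about 772 cases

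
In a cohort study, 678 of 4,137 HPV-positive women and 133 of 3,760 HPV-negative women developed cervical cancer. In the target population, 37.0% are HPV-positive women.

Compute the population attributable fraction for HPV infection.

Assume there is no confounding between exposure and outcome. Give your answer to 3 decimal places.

PAF ≈ 0.573

p₁ = P(outcome | exposed) = 678/4137 = 0.16389
p₀ = P(outcome | unexposed) = 133/3760 = 0.035372
Overall risk P(Y=1) = π·p₁ + (1−π)·p₀ = 0.37×0.16389 + 0.63×0.035372 = 0.082923.
Under exogeneity, PAF = [P(Y=1) − p₀] / P(Y=1).
PAF = (0.082923 − 0.035372) / 0.082923 ≈ 0.5734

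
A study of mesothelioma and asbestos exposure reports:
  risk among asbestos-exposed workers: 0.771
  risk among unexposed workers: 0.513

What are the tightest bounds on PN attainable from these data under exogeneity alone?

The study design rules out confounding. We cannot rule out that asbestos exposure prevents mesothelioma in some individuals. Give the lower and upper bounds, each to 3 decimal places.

Let p₁ = 0.771, p₀ = 0.513.
Under exogeneity alone the bounds on PN are max{0,(p₁−p₀)/p₁} ≤ PN ≤ min{1,(1−p₀)/p₁}.
  lower = (p₁ − p₀)/p₁ = 0.258 / 0.771 ≈ 0.3346
  upper = min{1, (1 − p₀)/p₁} = 0.487 / 0.771 ≈ 0.6316

0.335 ≤ PN ≤ 0.632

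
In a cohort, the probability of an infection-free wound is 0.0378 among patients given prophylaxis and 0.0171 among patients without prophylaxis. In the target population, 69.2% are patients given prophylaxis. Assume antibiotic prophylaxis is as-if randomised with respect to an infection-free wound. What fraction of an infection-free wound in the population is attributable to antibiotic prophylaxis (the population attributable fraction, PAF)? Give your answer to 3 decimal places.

PAF ≈ 0.456

Let p₁ = 0.0378, p₀ = 0.0171.
Overall risk P(Y=1) = π·p₁ + (1−π)·p₀ = 0.692×0.0378 + 0.308×0.0171 = 0.031424.
Under exogeneity, PAF = [P(Y=1) − p₀] / P(Y=1).
PAF = (0.031424 − 0.0171) / 0.031424 ≈ 0.4558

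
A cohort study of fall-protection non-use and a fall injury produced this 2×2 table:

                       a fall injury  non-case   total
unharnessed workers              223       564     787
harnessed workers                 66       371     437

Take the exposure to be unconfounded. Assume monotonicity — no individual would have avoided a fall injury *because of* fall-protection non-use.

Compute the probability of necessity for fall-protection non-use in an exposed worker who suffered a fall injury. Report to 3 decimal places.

p₁ = P(outcome | exposed) = 223/787 = 0.28335
p₀ = P(outcome | unexposed) = 66/437 = 0.15103
Under exogeneity and monotonicity, PN = (p₁ − p₀) / p₁.
PN = (0.28335 − 0.15103) / 0.28335 = 0.13232 / 0.28335 ≈ 0.4670

PN ≈ 0.467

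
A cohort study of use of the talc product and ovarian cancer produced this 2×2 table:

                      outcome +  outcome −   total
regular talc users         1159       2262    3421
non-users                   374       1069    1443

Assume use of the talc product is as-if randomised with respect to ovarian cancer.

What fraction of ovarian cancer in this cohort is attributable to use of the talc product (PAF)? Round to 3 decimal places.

p₁ = P(outcome | exposed) = 1159/3421 = 0.33879
p₀ = P(outcome | unexposed) = 374/1443 = 0.25918
Exposure prevalence π = 3421/4864 = 0.70333; overall risk P(Y=1) = 0.31517.
Under exogeneity, PAF = [P(Y=1) − p₀]/P(Y=1).
PAF = (0.31517 − 0.25918) / 0.31517 ≈ 0.1777

PAF ≈ 0.178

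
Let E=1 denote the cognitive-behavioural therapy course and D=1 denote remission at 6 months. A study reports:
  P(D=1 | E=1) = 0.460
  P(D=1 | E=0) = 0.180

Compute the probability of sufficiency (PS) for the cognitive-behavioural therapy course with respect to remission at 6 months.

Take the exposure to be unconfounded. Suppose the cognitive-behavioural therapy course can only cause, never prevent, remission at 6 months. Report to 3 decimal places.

Let p₁ = 0.46, p₀ = 0.18.
Under exogeneity and monotonicity, PS = (p₁ − p₀) / (1 − p₀).
PS = (0.46 − 0.18) / (1 − 0.18) = 0.28 / 0.82 ≈ 0.3415

PS ≈ 0.341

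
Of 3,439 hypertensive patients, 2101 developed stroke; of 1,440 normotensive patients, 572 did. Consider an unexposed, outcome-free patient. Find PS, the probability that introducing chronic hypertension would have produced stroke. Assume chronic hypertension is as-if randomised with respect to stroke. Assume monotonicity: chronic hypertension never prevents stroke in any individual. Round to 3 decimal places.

PS ≈ 0.355

p₁ = P(outcome | exposed) = 2101/3439 = 0.61093
p₀ = P(outcome | unexposed) = 572/1440 = 0.39722
Under exogeneity and monotonicity, PS = (p₁ − p₀) / (1 − p₀).
PS = (0.61093 − 0.39722) / (1 − 0.39722) = 0.21371 / 0.60278 ≈ 0.3545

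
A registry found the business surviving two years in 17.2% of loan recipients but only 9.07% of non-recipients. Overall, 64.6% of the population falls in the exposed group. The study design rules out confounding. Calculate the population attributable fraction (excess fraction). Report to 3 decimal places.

p₁ = 0.172, p₀ = 0.0907.
Overall risk P(Y=1) = π·p₁ + (1−π)·p₀ = 0.646×0.172 + 0.354×0.0907 = 0.14322.
Under exogeneity, PAF = [P(Y=1) − p₀] / P(Y=1).
PAF = (0.14322 − 0.0907) / 0.14322 ≈ 0.3667

PAF ≈ 0.367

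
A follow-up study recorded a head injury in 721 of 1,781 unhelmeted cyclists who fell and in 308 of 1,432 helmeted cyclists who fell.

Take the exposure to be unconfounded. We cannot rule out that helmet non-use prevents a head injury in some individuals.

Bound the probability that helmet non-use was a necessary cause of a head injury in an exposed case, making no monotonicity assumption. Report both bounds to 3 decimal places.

p₁ = P(outcome | exposed) = 721/1781 = 0.40483
p₀ = P(outcome | unexposed) = 308/1432 = 0.21508
Under exogeneity alone the bounds on PN are max{0,(p₁−p₀)/p₁} ≤ PN ≤ min{1,(1−p₀)/p₁}.
  lower = (p₁ − p₀)/p₁ = 0.18974 / 0.40483 ≈ 0.4687
  upper = min{1, (1 − p₀)/p₁} = 0.78492 / 0.40483 ≈ 1.9389 → capped at 1

0.469 ≤ PN ≤ 1.000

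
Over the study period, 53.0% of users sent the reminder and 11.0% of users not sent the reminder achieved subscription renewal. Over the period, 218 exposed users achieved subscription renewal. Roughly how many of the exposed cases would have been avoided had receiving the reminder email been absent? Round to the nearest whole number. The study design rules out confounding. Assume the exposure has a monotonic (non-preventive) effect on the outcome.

about 173 cases

p₁ = 0.53, p₀ = 0.11.
PN = (p₁ − p₀)/p₁ = (0.53 − 0.11) / 0.53 ≈ 0.79245.
Attributable cases ≈ PN × (exposed cases) = 0.79245 × 218 ≈ 172.75.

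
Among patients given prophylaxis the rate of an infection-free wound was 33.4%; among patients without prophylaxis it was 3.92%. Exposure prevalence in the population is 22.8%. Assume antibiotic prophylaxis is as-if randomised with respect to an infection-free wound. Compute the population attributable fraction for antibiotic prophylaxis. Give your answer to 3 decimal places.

PAF ≈ 0.632

p₁ = 0.334, p₀ = 0.0392.
Overall risk P(Y=1) = π·p₁ + (1−π)·p₀ = 0.228×0.334 + 0.772×0.0392 = 0.10641.
Under exogeneity, PAF = [P(Y=1) − p₀] / P(Y=1).
PAF = (0.10641 − 0.0392) / 0.10641 ≈ 0.6316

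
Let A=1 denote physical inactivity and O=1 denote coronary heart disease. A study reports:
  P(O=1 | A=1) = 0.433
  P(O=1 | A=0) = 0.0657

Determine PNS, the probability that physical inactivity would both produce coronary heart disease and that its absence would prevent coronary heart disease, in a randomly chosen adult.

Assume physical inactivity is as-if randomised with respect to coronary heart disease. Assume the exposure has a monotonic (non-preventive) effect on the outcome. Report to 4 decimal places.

Let p₁ = 0.433, p₀ = 0.0657.
Under exogeneity and monotonicity, PNS = p₁ − p₀.
PNS = 0.433 − 0.0657 = 0.3673

PNS ≈ 0.3673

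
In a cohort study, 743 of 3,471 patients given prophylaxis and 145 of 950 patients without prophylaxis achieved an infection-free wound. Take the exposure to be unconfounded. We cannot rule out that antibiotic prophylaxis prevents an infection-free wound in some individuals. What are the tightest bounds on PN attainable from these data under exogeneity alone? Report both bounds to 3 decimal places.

0.287 ≤ PN ≤ 1.000

p₁ = P(outcome | exposed) = 743/3471 = 0.21406
p₀ = P(outcome | unexposed) = 145/950 = 0.15263
Under exogeneity alone the bounds on PN are max{0,(p₁−p₀)/p₁} ≤ PN ≤ min{1,(1−p₀)/p₁}.
  lower = (p₁ − p₀)/p₁ = 0.061428 / 0.21406 ≈ 0.2870
  upper = min{1, (1 − p₀)/p₁} = 0.84737 / 0.21406 ≈ 3.9586 → capped at 1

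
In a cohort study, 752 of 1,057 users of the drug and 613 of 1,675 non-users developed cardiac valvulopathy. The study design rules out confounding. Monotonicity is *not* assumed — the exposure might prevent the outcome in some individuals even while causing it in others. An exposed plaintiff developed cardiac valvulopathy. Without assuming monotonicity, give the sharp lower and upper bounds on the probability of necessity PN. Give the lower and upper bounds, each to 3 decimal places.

p₁ = P(outcome | exposed) = 752/1057 = 0.71145
p₀ = P(outcome | unexposed) = 613/1675 = 0.36597
Under exogeneity alone the bounds on PN are max{0,(p₁−p₀)/p₁} ≤ PN ≤ min{1,(1−p₀)/p₁}.
  lower = (p₁ − p₀)/p₁ = 0.34548 / 0.71145 ≈ 0.4856
  upper = min{1, (1 − p₀)/p₁} = 0.63403 / 0.71145 ≈ 0.8912

0.486 ≤ PN ≤ 0.891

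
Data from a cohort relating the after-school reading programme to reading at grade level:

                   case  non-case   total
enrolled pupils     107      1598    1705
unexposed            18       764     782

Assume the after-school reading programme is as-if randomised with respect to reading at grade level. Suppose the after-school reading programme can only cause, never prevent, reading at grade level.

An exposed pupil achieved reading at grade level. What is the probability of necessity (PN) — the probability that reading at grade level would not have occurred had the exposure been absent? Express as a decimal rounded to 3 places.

p₁ = P(outcome | exposed) = 107/1705 = 0.062757
p₀ = P(outcome | unexposed) = 18/782 = 0.023018
Under exogeneity and monotonicity, PN = (p₁ − p₀) / p₁.
PN = (0.062757 − 0.023018) / 0.062757 = 0.039739 / 0.062757 ≈ 0.6332

PN ≈ 0.633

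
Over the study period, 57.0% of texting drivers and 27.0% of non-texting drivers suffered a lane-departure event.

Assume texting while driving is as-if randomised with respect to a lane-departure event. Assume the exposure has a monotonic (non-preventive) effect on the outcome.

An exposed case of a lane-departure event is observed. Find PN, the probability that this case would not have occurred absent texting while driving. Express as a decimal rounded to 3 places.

p₁ = 0.57, p₀ = 0.27.
Under exogeneity and monotonicity, PN = (p₁ − p₀) / p₁.
PN = (0.57 − 0.27) / 0.57 = 0.3 / 0.57 ≈ 0.5263

PN ≈ 0.526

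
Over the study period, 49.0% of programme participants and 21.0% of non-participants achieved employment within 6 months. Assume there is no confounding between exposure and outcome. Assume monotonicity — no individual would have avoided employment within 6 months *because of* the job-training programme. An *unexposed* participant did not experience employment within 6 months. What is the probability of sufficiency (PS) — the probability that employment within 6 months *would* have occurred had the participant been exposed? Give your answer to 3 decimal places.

p₁ = 0.49, p₀ = 0.21.
Under exogeneity and monotonicity, PS = (p₁ − p₀) / (1 − p₀).
PS = (0.49 − 0.21) / (1 − 0.21) = 0.28 / 0.79 ≈ 0.3544

PS ≈ 0.354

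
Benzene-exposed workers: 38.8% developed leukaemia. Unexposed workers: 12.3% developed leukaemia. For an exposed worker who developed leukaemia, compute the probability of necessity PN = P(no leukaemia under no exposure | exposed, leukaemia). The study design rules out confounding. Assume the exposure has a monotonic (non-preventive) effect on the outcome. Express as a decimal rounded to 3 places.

PN ≈ 0.683

p₁ = 0.388, p₀ = 0.123.
Under exogeneity and monotonicity, PN = (p₁ − p₀) / p₁.
PN = (0.388 − 0.123) / 0.388 = 0.265 / 0.388 ≈ 0.6830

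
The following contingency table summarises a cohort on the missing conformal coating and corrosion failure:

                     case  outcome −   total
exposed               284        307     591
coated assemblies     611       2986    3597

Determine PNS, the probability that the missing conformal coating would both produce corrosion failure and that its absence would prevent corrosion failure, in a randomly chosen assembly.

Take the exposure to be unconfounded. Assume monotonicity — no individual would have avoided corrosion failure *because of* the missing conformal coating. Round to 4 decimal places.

p₁ = P(outcome | exposed) = 284/591 = 0.48054
p₀ = P(outcome | unexposed) = 611/3597 = 0.16986
Under exogeneity and monotonicity, PNS = p₁ − p₀.
PNS = 0.48054 − 0.16986 = 0.31068

PNS ≈ 0.3107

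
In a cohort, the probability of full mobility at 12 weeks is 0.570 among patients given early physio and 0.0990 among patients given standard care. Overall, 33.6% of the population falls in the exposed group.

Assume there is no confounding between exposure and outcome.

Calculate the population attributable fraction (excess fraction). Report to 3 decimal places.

Let p₁ = 0.57, p₀ = 0.099.
Overall risk P(Y=1) = π·p₁ + (1−π)·p₀ = 0.336×0.57 + 0.664×0.099 = 0.25726.
Under exogeneity, PAF = [P(Y=1) − p₀] / P(Y=1).
PAF = (0.25726 − 0.099) / 0.25726 ≈ 0.6152

PAF ≈ 0.615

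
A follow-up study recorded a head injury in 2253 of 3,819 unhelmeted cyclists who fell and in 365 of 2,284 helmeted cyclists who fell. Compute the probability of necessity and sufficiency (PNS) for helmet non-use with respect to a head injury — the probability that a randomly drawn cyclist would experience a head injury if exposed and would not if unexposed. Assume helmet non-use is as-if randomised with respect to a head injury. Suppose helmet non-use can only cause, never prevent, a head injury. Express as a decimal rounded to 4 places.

p₁ = P(outcome | exposed) = 2253/3819 = 0.58995
p₀ = P(outcome | unexposed) = 365/2284 = 0.15981
Under exogeneity and monotonicity, PNS = p₁ − p₀.
PNS = 0.58995 − 0.15981 = 0.43014

PNS ≈ 0.4301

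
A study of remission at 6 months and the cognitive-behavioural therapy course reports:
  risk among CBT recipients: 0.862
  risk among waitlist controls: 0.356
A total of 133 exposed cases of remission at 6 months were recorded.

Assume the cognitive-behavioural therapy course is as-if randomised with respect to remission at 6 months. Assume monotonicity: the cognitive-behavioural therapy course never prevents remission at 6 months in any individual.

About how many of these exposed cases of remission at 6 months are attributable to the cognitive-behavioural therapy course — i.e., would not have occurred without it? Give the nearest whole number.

about 78 cases

Let p₁ = 0.862, p₀ = 0.356.
PN = (p₁ − p₀)/p₁ = (0.862 − 0.356) / 0.862 ≈ 0.58701.
Attributable cases ≈ PN × (exposed cases) = 0.58701 × 133 ≈ 78.07.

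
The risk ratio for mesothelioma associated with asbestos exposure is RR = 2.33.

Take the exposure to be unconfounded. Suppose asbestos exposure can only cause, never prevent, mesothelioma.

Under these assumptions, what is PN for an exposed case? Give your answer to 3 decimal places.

Under exogeneity and monotonicity, PN = (RR − 1) / RR = 1 − 1/RR.
PN = (2.33 − 1) / 2.33 = 1.33 / 2.33 ≈ 0.5708

PN ≈ 0.571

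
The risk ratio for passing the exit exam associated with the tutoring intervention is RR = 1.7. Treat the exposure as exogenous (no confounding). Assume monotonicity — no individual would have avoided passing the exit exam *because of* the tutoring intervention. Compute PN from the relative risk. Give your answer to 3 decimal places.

PN ≈ 0.412

Under exogeneity and monotonicity, PN = (RR − 1) / RR = 1 − 1/RR.
PN = (1.7 − 1) / 1.7 = 0.7 / 1.7 ≈ 0.4118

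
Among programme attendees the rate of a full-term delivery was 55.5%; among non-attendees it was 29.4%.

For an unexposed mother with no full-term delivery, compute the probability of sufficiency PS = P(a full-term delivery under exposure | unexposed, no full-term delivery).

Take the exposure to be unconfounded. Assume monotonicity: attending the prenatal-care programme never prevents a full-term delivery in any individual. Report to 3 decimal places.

p₁ = 0.555, p₀ = 0.294.
Under exogeneity and monotonicity, PS = (p₁ − p₀) / (1 − p₀).
PS = (0.555 − 0.294) / (1 − 0.294) = 0.261 / 0.706 ≈ 0.3697

PS ≈ 0.370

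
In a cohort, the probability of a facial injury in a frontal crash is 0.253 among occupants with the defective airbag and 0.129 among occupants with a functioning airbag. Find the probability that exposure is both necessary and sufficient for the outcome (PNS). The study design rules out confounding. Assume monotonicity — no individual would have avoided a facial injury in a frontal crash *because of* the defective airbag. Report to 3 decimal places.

PNS ≈ 0.124

Let p₁ = 0.253, p₀ = 0.129.
Under exogeneity and monotonicity, PNS = p₁ − p₀.
PNS = 0.253 − 0.129 = 0.124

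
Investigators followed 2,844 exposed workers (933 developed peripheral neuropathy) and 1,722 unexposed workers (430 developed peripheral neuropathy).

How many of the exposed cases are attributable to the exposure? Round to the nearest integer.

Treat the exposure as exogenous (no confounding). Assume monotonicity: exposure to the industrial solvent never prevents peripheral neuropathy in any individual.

about 223 cases

p₁ = P(outcome | exposed) = 933/2844 = 0.32806
p₀ = P(outcome | unexposed) = 430/1722 = 0.24971
PN = (p₁ − p₀)/p₁ = (0.32806 − 0.24971) / 0.32806 ≈ 0.23883.
Attributable cases ≈ PN × (exposed cases) = 0.23883 × 933 ≈ 222.83.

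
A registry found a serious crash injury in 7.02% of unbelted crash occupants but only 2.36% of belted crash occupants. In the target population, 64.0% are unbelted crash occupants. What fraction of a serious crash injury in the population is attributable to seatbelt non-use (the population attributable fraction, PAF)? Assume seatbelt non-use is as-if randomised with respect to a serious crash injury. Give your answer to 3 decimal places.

p₁ = 0.0702, p₀ = 0.0236.
Overall risk P(Y=1) = π·p₁ + (1−π)·p₀ = 0.64×0.0702 + 0.36×0.0236 = 0.053424.
Under exogeneity, PAF = [P(Y=1) − p₀] / P(Y=1).
PAF = (0.053424 − 0.0236) / 0.053424 ≈ 0.5583

PAF ≈ 0.558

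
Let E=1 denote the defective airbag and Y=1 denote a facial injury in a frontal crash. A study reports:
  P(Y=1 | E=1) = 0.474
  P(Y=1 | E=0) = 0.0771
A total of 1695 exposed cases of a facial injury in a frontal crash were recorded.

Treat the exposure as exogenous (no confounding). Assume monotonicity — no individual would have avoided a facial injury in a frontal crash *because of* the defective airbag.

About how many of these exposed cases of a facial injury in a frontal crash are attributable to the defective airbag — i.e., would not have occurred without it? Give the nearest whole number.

about 1419 cases

Let p₁ = 0.474, p₀ = 0.0771.
PN = (p₁ − p₀)/p₁ = (0.474 − 0.0771) / 0.474 ≈ 0.83734.
Attributable cases ≈ PN × (exposed cases) = 0.83734 × 1695 ≈ 1419.29.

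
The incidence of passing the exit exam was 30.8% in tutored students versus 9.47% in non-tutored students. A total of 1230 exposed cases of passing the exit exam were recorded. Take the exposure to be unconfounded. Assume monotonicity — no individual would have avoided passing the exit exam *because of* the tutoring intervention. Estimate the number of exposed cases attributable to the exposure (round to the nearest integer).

p₁ = 0.308, p₀ = 0.0947.
PN = (p₁ − p₀)/p₁ = (0.308 − 0.0947) / 0.308 ≈ 0.69253.
Attributable cases ≈ PN × (exposed cases) = 0.69253 × 1230 ≈ 851.81.

about 852 cases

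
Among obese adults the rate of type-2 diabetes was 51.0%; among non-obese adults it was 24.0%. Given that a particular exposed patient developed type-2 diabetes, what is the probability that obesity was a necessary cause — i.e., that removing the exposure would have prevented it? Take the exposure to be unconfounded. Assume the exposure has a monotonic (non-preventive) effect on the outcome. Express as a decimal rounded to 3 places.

p₁ = 0.51, p₀ = 0.24.
Under exogeneity and monotonicity, PN = (p₁ − p₀) / p₁.
PN = (0.51 − 0.24) / 0.51 = 0.27 / 0.51 ≈ 0.5294

PN ≈ 0.529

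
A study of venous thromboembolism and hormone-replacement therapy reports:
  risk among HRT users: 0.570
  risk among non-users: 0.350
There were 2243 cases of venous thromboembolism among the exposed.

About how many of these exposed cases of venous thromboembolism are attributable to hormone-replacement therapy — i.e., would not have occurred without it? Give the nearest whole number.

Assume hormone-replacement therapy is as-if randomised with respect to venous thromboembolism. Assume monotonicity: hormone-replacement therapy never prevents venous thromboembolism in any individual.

Let p₁ = 0.57, p₀ = 0.35.
PN = (p₁ − p₀)/p₁ = (0.57 − 0.35) / 0.57 ≈ 0.38596.
Attributable cases ≈ PN × (exposed cases) = 0.38596 × 2243 ≈ 865.72.

about 866 cases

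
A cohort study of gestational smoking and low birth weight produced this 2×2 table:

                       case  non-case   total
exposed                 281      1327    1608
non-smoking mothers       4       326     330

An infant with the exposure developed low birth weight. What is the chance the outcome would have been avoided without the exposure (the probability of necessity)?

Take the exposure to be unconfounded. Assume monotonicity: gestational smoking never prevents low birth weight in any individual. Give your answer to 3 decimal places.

p₁ = P(outcome | exposed) = 281/1608 = 0.17475
p₀ = P(outcome | unexposed) = 4/330 = 0.012121
Under exogeneity and monotonicity, PN = (p₁ − p₀)/p₁.
PN = (0.17475 − 0.012121) / 0.17475 ≈ 0.9306

PN ≈ 0.931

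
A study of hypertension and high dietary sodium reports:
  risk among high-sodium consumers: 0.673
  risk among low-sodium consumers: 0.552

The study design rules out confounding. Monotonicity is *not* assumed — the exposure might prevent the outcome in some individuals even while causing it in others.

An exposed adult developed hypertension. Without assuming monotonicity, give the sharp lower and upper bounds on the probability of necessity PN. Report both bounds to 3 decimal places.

0.180 ≤ PN ≤ 0.666

Let p₁ = 0.673, p₀ = 0.552.
Under exogeneity alone the bounds on PN are max{0,(p₁−p₀)/p₁} ≤ PN ≤ min{1,(1−p₀)/p₁}.
  lower = (p₁ − p₀)/p₁ = 0.121 / 0.673 ≈ 0.1798
  upper = min{1, (1 − p₀)/p₁} = 0.448 / 0.673 ≈ 0.6657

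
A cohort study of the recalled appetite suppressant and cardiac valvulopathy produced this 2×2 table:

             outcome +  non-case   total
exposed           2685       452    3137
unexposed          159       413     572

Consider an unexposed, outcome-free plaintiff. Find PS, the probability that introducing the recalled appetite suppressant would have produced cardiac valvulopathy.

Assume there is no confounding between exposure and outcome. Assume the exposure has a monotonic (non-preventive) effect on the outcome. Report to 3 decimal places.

p₁ = P(outcome | exposed) = 2685/3137 = 0.85591
p₀ = P(outcome | unexposed) = 159/572 = 0.27797
Under exogeneity and monotonicity, PS = (p₁ − p₀)/(1 − p₀).
PS = (0.85591 − 0.27797) / 0.72203 ≈ 0.8004

PS ≈ 0.800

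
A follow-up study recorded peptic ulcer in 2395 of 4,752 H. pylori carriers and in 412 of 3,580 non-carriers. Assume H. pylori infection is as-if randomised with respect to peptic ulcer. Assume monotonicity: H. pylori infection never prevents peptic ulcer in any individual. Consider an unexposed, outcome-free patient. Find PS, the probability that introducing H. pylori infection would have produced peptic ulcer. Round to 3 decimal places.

PS ≈ 0.439

p₁ = P(outcome | exposed) = 2395/4752 = 0.504
p₀ = P(outcome | unexposed) = 412/3580 = 0.11508
Under exogeneity and monotonicity, PS = (p₁ − p₀) / (1 − p₀).
PS = (0.504 − 0.11508) / (1 − 0.11508) = 0.38891 / 0.88492 ≈ 0.4395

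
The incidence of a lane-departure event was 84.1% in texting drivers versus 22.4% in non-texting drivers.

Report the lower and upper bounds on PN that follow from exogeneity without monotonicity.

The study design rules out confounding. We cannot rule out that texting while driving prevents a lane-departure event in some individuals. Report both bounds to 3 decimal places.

p₁ = 0.841, p₀ = 0.224.
Under exogeneity alone the bounds on PN are max{0,(p₁−p₀)/p₁} ≤ PN ≤ min{1,(1−p₀)/p₁}.
  lower = (p₁ − p₀)/p₁ = 0.617 / 0.841 ≈ 0.7337
  upper = min{1, (1 − p₀)/p₁} = 0.776 / 0.841 ≈ 0.9227

0.734 ≤ PN ≤ 0.923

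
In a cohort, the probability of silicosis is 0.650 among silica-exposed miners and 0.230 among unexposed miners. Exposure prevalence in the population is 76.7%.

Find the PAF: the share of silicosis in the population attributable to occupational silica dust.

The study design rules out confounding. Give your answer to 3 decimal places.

PAF ≈ 0.583

Let p₁ = 0.65, p₀ = 0.23.
Overall risk P(Y=1) = π·p₁ + (1−π)·p₀ = 0.767×0.65 + 0.233×0.23 = 0.55214.
Under exogeneity, PAF = [P(Y=1) − p₀] / P(Y=1).
PAF = (0.55214 − 0.23) / 0.55214 ≈ 0.5834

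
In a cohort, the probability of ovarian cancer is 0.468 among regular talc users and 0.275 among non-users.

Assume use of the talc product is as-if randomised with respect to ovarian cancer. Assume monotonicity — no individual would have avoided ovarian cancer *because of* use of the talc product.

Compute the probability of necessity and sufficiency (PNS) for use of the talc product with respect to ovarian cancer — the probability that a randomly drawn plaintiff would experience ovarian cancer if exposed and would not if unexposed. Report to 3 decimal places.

PNS ≈ 0.193

Let p₁ = 0.468, p₀ = 0.275.
Under exogeneity and monotonicity, PNS = p₁ − p₀.
PNS = 0.468 − 0.275 = 0.193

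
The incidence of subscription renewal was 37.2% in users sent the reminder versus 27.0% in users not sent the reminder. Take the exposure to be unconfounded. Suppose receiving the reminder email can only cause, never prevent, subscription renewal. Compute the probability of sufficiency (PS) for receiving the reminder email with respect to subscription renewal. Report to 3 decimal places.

PS ≈ 0.140

p₁ = 0.372, p₀ = 0.27.
Under exogeneity and monotonicity, PS = (p₁ − p₀) / (1 − p₀).
PS = (0.372 − 0.27) / (1 − 0.27) = 0.102 / 0.73 ≈ 0.1397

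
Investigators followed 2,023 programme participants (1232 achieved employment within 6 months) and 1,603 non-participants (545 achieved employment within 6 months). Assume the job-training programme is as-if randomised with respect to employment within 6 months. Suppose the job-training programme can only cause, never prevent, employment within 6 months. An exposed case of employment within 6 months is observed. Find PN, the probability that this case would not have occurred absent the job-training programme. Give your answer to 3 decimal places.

p₁ = P(outcome | exposed) = 1232/2023 = 0.609
p₀ = P(outcome | unexposed) = 545/1603 = 0.33999
Under exogeneity and monotonicity, PN = (p₁ − p₀) / p₁.
PN = (0.609 − 0.33999) / 0.609 = 0.26901 / 0.609 ≈ 0.4417

PN ≈ 0.442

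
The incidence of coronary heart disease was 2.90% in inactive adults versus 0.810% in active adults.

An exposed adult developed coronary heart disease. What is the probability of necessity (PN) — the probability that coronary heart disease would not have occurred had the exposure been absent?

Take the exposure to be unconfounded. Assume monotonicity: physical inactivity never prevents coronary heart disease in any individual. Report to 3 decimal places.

p₁ = 0.029, p₀ = 0.0081.
Under exogeneity and monotonicity, PN = (p₁ − p₀) / p₁.
PN = (0.029 − 0.0081) / 0.029 = 0.0209 / 0.029 ≈ 0.7207

PN ≈ 0.721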